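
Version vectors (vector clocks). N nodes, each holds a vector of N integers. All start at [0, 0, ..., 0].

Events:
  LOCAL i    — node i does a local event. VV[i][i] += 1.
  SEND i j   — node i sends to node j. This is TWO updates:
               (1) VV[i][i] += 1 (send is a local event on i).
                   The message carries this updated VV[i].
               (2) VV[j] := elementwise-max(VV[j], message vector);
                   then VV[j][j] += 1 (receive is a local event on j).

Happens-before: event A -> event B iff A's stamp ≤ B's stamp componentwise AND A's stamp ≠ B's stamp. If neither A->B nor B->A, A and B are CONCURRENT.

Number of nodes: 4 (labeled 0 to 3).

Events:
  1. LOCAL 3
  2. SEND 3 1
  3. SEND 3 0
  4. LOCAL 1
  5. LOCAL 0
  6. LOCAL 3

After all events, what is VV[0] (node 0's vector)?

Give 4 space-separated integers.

Answer: 2 0 0 3

Derivation:
Initial: VV[0]=[0, 0, 0, 0]
Initial: VV[1]=[0, 0, 0, 0]
Initial: VV[2]=[0, 0, 0, 0]
Initial: VV[3]=[0, 0, 0, 0]
Event 1: LOCAL 3: VV[3][3]++ -> VV[3]=[0, 0, 0, 1]
Event 2: SEND 3->1: VV[3][3]++ -> VV[3]=[0, 0, 0, 2], msg_vec=[0, 0, 0, 2]; VV[1]=max(VV[1],msg_vec) then VV[1][1]++ -> VV[1]=[0, 1, 0, 2]
Event 3: SEND 3->0: VV[3][3]++ -> VV[3]=[0, 0, 0, 3], msg_vec=[0, 0, 0, 3]; VV[0]=max(VV[0],msg_vec) then VV[0][0]++ -> VV[0]=[1, 0, 0, 3]
Event 4: LOCAL 1: VV[1][1]++ -> VV[1]=[0, 2, 0, 2]
Event 5: LOCAL 0: VV[0][0]++ -> VV[0]=[2, 0, 0, 3]
Event 6: LOCAL 3: VV[3][3]++ -> VV[3]=[0, 0, 0, 4]
Final vectors: VV[0]=[2, 0, 0, 3]; VV[1]=[0, 2, 0, 2]; VV[2]=[0, 0, 0, 0]; VV[3]=[0, 0, 0, 4]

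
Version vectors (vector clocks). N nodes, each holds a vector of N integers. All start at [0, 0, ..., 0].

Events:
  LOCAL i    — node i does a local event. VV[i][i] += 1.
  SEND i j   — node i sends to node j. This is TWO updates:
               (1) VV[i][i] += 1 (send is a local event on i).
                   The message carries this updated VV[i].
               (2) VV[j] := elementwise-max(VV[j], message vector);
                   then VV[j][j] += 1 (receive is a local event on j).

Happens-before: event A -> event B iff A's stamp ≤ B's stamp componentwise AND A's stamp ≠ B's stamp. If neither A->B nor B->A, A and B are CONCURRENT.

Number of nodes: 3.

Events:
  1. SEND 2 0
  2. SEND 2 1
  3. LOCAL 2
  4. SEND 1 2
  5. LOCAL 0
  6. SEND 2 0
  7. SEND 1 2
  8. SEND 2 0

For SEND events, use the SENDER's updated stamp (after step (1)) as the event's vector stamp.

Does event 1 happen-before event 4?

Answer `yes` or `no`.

Answer: yes

Derivation:
Initial: VV[0]=[0, 0, 0]
Initial: VV[1]=[0, 0, 0]
Initial: VV[2]=[0, 0, 0]
Event 1: SEND 2->0: VV[2][2]++ -> VV[2]=[0, 0, 1], msg_vec=[0, 0, 1]; VV[0]=max(VV[0],msg_vec) then VV[0][0]++ -> VV[0]=[1, 0, 1]
Event 2: SEND 2->1: VV[2][2]++ -> VV[2]=[0, 0, 2], msg_vec=[0, 0, 2]; VV[1]=max(VV[1],msg_vec) then VV[1][1]++ -> VV[1]=[0, 1, 2]
Event 3: LOCAL 2: VV[2][2]++ -> VV[2]=[0, 0, 3]
Event 4: SEND 1->2: VV[1][1]++ -> VV[1]=[0, 2, 2], msg_vec=[0, 2, 2]; VV[2]=max(VV[2],msg_vec) then VV[2][2]++ -> VV[2]=[0, 2, 4]
Event 5: LOCAL 0: VV[0][0]++ -> VV[0]=[2, 0, 1]
Event 6: SEND 2->0: VV[2][2]++ -> VV[2]=[0, 2, 5], msg_vec=[0, 2, 5]; VV[0]=max(VV[0],msg_vec) then VV[0][0]++ -> VV[0]=[3, 2, 5]
Event 7: SEND 1->2: VV[1][1]++ -> VV[1]=[0, 3, 2], msg_vec=[0, 3, 2]; VV[2]=max(VV[2],msg_vec) then VV[2][2]++ -> VV[2]=[0, 3, 6]
Event 8: SEND 2->0: VV[2][2]++ -> VV[2]=[0, 3, 7], msg_vec=[0, 3, 7]; VV[0]=max(VV[0],msg_vec) then VV[0][0]++ -> VV[0]=[4, 3, 7]
Event 1 stamp: [0, 0, 1]
Event 4 stamp: [0, 2, 2]
[0, 0, 1] <= [0, 2, 2]? True. Equal? False. Happens-before: True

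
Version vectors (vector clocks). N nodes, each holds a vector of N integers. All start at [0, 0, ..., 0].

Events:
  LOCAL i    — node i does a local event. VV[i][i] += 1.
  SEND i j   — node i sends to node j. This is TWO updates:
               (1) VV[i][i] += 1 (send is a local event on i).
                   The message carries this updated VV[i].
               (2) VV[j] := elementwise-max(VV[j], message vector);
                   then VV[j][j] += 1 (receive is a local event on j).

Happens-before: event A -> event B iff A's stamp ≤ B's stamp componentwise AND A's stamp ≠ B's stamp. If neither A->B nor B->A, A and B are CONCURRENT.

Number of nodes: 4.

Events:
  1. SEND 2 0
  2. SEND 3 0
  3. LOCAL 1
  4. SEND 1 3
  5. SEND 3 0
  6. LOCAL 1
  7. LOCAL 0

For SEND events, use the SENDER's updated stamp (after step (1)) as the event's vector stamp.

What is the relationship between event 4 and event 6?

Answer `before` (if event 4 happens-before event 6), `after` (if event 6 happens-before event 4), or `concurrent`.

Initial: VV[0]=[0, 0, 0, 0]
Initial: VV[1]=[0, 0, 0, 0]
Initial: VV[2]=[0, 0, 0, 0]
Initial: VV[3]=[0, 0, 0, 0]
Event 1: SEND 2->0: VV[2][2]++ -> VV[2]=[0, 0, 1, 0], msg_vec=[0, 0, 1, 0]; VV[0]=max(VV[0],msg_vec) then VV[0][0]++ -> VV[0]=[1, 0, 1, 0]
Event 2: SEND 3->0: VV[3][3]++ -> VV[3]=[0, 0, 0, 1], msg_vec=[0, 0, 0, 1]; VV[0]=max(VV[0],msg_vec) then VV[0][0]++ -> VV[0]=[2, 0, 1, 1]
Event 3: LOCAL 1: VV[1][1]++ -> VV[1]=[0, 1, 0, 0]
Event 4: SEND 1->3: VV[1][1]++ -> VV[1]=[0, 2, 0, 0], msg_vec=[0, 2, 0, 0]; VV[3]=max(VV[3],msg_vec) then VV[3][3]++ -> VV[3]=[0, 2, 0, 2]
Event 5: SEND 3->0: VV[3][3]++ -> VV[3]=[0, 2, 0, 3], msg_vec=[0, 2, 0, 3]; VV[0]=max(VV[0],msg_vec) then VV[0][0]++ -> VV[0]=[3, 2, 1, 3]
Event 6: LOCAL 1: VV[1][1]++ -> VV[1]=[0, 3, 0, 0]
Event 7: LOCAL 0: VV[0][0]++ -> VV[0]=[4, 2, 1, 3]
Event 4 stamp: [0, 2, 0, 0]
Event 6 stamp: [0, 3, 0, 0]
[0, 2, 0, 0] <= [0, 3, 0, 0]? True
[0, 3, 0, 0] <= [0, 2, 0, 0]? False
Relation: before

Answer: before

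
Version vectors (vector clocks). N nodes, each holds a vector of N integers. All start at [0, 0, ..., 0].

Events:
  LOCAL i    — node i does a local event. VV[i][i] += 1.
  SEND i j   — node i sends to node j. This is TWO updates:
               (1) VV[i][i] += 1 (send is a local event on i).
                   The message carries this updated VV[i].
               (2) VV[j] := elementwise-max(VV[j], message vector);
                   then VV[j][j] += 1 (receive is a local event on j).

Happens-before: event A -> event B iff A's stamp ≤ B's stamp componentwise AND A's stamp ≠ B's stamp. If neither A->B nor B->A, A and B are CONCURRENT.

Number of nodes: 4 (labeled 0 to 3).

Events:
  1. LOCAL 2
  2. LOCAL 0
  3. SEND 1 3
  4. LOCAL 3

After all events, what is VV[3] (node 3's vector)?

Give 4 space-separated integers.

Answer: 0 1 0 2

Derivation:
Initial: VV[0]=[0, 0, 0, 0]
Initial: VV[1]=[0, 0, 0, 0]
Initial: VV[2]=[0, 0, 0, 0]
Initial: VV[3]=[0, 0, 0, 0]
Event 1: LOCAL 2: VV[2][2]++ -> VV[2]=[0, 0, 1, 0]
Event 2: LOCAL 0: VV[0][0]++ -> VV[0]=[1, 0, 0, 0]
Event 3: SEND 1->3: VV[1][1]++ -> VV[1]=[0, 1, 0, 0], msg_vec=[0, 1, 0, 0]; VV[3]=max(VV[3],msg_vec) then VV[3][3]++ -> VV[3]=[0, 1, 0, 1]
Event 4: LOCAL 3: VV[3][3]++ -> VV[3]=[0, 1, 0, 2]
Final vectors: VV[0]=[1, 0, 0, 0]; VV[1]=[0, 1, 0, 0]; VV[2]=[0, 0, 1, 0]; VV[3]=[0, 1, 0, 2]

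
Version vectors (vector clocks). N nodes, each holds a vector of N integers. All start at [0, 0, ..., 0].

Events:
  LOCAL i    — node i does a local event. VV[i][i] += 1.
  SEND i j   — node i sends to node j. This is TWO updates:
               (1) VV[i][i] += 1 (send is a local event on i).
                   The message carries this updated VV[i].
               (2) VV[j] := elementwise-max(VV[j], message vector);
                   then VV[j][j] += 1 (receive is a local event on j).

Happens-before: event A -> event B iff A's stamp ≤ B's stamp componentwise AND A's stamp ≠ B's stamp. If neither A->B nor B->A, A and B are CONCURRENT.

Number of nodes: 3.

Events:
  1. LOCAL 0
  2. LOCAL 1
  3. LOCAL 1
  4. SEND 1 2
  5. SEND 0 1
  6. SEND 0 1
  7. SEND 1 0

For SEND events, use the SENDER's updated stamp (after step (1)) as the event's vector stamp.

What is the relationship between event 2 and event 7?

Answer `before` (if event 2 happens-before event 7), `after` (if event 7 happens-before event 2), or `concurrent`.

Answer: before

Derivation:
Initial: VV[0]=[0, 0, 0]
Initial: VV[1]=[0, 0, 0]
Initial: VV[2]=[0, 0, 0]
Event 1: LOCAL 0: VV[0][0]++ -> VV[0]=[1, 0, 0]
Event 2: LOCAL 1: VV[1][1]++ -> VV[1]=[0, 1, 0]
Event 3: LOCAL 1: VV[1][1]++ -> VV[1]=[0, 2, 0]
Event 4: SEND 1->2: VV[1][1]++ -> VV[1]=[0, 3, 0], msg_vec=[0, 3, 0]; VV[2]=max(VV[2],msg_vec) then VV[2][2]++ -> VV[2]=[0, 3, 1]
Event 5: SEND 0->1: VV[0][0]++ -> VV[0]=[2, 0, 0], msg_vec=[2, 0, 0]; VV[1]=max(VV[1],msg_vec) then VV[1][1]++ -> VV[1]=[2, 4, 0]
Event 6: SEND 0->1: VV[0][0]++ -> VV[0]=[3, 0, 0], msg_vec=[3, 0, 0]; VV[1]=max(VV[1],msg_vec) then VV[1][1]++ -> VV[1]=[3, 5, 0]
Event 7: SEND 1->0: VV[1][1]++ -> VV[1]=[3, 6, 0], msg_vec=[3, 6, 0]; VV[0]=max(VV[0],msg_vec) then VV[0][0]++ -> VV[0]=[4, 6, 0]
Event 2 stamp: [0, 1, 0]
Event 7 stamp: [3, 6, 0]
[0, 1, 0] <= [3, 6, 0]? True
[3, 6, 0] <= [0, 1, 0]? False
Relation: before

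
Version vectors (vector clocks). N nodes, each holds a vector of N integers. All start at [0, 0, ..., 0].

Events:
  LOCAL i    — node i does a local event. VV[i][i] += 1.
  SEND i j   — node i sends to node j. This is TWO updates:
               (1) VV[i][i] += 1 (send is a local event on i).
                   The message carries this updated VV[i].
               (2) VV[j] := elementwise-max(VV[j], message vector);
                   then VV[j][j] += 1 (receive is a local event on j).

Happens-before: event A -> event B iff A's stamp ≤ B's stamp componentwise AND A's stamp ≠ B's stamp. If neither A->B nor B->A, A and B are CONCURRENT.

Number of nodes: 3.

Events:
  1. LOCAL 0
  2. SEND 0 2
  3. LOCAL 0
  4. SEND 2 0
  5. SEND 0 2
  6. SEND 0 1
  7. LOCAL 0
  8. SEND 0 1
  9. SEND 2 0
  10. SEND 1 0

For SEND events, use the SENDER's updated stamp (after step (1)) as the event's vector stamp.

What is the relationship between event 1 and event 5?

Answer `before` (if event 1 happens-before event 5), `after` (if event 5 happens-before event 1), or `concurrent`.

Answer: before

Derivation:
Initial: VV[0]=[0, 0, 0]
Initial: VV[1]=[0, 0, 0]
Initial: VV[2]=[0, 0, 0]
Event 1: LOCAL 0: VV[0][0]++ -> VV[0]=[1, 0, 0]
Event 2: SEND 0->2: VV[0][0]++ -> VV[0]=[2, 0, 0], msg_vec=[2, 0, 0]; VV[2]=max(VV[2],msg_vec) then VV[2][2]++ -> VV[2]=[2, 0, 1]
Event 3: LOCAL 0: VV[0][0]++ -> VV[0]=[3, 0, 0]
Event 4: SEND 2->0: VV[2][2]++ -> VV[2]=[2, 0, 2], msg_vec=[2, 0, 2]; VV[0]=max(VV[0],msg_vec) then VV[0][0]++ -> VV[0]=[4, 0, 2]
Event 5: SEND 0->2: VV[0][0]++ -> VV[0]=[5, 0, 2], msg_vec=[5, 0, 2]; VV[2]=max(VV[2],msg_vec) then VV[2][2]++ -> VV[2]=[5, 0, 3]
Event 6: SEND 0->1: VV[0][0]++ -> VV[0]=[6, 0, 2], msg_vec=[6, 0, 2]; VV[1]=max(VV[1],msg_vec) then VV[1][1]++ -> VV[1]=[6, 1, 2]
Event 7: LOCAL 0: VV[0][0]++ -> VV[0]=[7, 0, 2]
Event 8: SEND 0->1: VV[0][0]++ -> VV[0]=[8, 0, 2], msg_vec=[8, 0, 2]; VV[1]=max(VV[1],msg_vec) then VV[1][1]++ -> VV[1]=[8, 2, 2]
Event 9: SEND 2->0: VV[2][2]++ -> VV[2]=[5, 0, 4], msg_vec=[5, 0, 4]; VV[0]=max(VV[0],msg_vec) then VV[0][0]++ -> VV[0]=[9, 0, 4]
Event 10: SEND 1->0: VV[1][1]++ -> VV[1]=[8, 3, 2], msg_vec=[8, 3, 2]; VV[0]=max(VV[0],msg_vec) then VV[0][0]++ -> VV[0]=[10, 3, 4]
Event 1 stamp: [1, 0, 0]
Event 5 stamp: [5, 0, 2]
[1, 0, 0] <= [5, 0, 2]? True
[5, 0, 2] <= [1, 0, 0]? False
Relation: before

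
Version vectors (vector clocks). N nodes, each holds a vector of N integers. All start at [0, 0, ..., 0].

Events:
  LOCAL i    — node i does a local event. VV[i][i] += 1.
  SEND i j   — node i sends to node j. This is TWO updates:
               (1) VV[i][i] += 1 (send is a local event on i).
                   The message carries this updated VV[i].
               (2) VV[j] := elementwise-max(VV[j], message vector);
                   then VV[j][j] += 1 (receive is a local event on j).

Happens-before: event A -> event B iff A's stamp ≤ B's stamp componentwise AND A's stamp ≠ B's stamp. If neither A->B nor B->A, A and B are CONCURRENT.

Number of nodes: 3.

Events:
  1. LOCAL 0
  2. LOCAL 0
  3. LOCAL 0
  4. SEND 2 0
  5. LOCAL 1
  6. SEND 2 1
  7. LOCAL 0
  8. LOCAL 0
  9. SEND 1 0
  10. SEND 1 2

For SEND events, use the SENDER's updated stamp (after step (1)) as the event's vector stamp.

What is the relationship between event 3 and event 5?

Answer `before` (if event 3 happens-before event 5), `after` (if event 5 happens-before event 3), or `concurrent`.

Answer: concurrent

Derivation:
Initial: VV[0]=[0, 0, 0]
Initial: VV[1]=[0, 0, 0]
Initial: VV[2]=[0, 0, 0]
Event 1: LOCAL 0: VV[0][0]++ -> VV[0]=[1, 0, 0]
Event 2: LOCAL 0: VV[0][0]++ -> VV[0]=[2, 0, 0]
Event 3: LOCAL 0: VV[0][0]++ -> VV[0]=[3, 0, 0]
Event 4: SEND 2->0: VV[2][2]++ -> VV[2]=[0, 0, 1], msg_vec=[0, 0, 1]; VV[0]=max(VV[0],msg_vec) then VV[0][0]++ -> VV[0]=[4, 0, 1]
Event 5: LOCAL 1: VV[1][1]++ -> VV[1]=[0, 1, 0]
Event 6: SEND 2->1: VV[2][2]++ -> VV[2]=[0, 0, 2], msg_vec=[0, 0, 2]; VV[1]=max(VV[1],msg_vec) then VV[1][1]++ -> VV[1]=[0, 2, 2]
Event 7: LOCAL 0: VV[0][0]++ -> VV[0]=[5, 0, 1]
Event 8: LOCAL 0: VV[0][0]++ -> VV[0]=[6, 0, 1]
Event 9: SEND 1->0: VV[1][1]++ -> VV[1]=[0, 3, 2], msg_vec=[0, 3, 2]; VV[0]=max(VV[0],msg_vec) then VV[0][0]++ -> VV[0]=[7, 3, 2]
Event 10: SEND 1->2: VV[1][1]++ -> VV[1]=[0, 4, 2], msg_vec=[0, 4, 2]; VV[2]=max(VV[2],msg_vec) then VV[2][2]++ -> VV[2]=[0, 4, 3]
Event 3 stamp: [3, 0, 0]
Event 5 stamp: [0, 1, 0]
[3, 0, 0] <= [0, 1, 0]? False
[0, 1, 0] <= [3, 0, 0]? False
Relation: concurrent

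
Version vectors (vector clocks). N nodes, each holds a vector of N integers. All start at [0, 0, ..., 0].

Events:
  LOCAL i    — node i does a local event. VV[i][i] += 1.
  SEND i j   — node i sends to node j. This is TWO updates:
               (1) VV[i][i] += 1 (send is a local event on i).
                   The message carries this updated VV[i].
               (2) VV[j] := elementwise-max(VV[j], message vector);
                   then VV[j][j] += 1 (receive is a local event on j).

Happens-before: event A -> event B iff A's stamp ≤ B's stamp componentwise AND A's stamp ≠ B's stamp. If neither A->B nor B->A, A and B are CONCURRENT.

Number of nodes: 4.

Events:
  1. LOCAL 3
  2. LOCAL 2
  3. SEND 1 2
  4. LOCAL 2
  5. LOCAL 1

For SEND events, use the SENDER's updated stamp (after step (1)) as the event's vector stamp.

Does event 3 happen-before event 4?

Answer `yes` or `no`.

Initial: VV[0]=[0, 0, 0, 0]
Initial: VV[1]=[0, 0, 0, 0]
Initial: VV[2]=[0, 0, 0, 0]
Initial: VV[3]=[0, 0, 0, 0]
Event 1: LOCAL 3: VV[3][3]++ -> VV[3]=[0, 0, 0, 1]
Event 2: LOCAL 2: VV[2][2]++ -> VV[2]=[0, 0, 1, 0]
Event 3: SEND 1->2: VV[1][1]++ -> VV[1]=[0, 1, 0, 0], msg_vec=[0, 1, 0, 0]; VV[2]=max(VV[2],msg_vec) then VV[2][2]++ -> VV[2]=[0, 1, 2, 0]
Event 4: LOCAL 2: VV[2][2]++ -> VV[2]=[0, 1, 3, 0]
Event 5: LOCAL 1: VV[1][1]++ -> VV[1]=[0, 2, 0, 0]
Event 3 stamp: [0, 1, 0, 0]
Event 4 stamp: [0, 1, 3, 0]
[0, 1, 0, 0] <= [0, 1, 3, 0]? True. Equal? False. Happens-before: True

Answer: yes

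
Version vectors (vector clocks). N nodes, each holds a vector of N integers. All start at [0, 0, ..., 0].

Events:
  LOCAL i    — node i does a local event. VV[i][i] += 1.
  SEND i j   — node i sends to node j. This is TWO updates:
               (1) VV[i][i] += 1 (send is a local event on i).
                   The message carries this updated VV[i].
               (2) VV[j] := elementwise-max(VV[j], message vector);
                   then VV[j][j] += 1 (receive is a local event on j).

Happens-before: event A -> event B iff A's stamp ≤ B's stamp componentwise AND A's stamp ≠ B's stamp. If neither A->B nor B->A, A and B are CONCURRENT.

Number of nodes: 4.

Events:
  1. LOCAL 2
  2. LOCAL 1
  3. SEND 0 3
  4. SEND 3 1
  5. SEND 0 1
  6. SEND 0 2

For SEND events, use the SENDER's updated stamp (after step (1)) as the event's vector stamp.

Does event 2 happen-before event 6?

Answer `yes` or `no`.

Initial: VV[0]=[0, 0, 0, 0]
Initial: VV[1]=[0, 0, 0, 0]
Initial: VV[2]=[0, 0, 0, 0]
Initial: VV[3]=[0, 0, 0, 0]
Event 1: LOCAL 2: VV[2][2]++ -> VV[2]=[0, 0, 1, 0]
Event 2: LOCAL 1: VV[1][1]++ -> VV[1]=[0, 1, 0, 0]
Event 3: SEND 0->3: VV[0][0]++ -> VV[0]=[1, 0, 0, 0], msg_vec=[1, 0, 0, 0]; VV[3]=max(VV[3],msg_vec) then VV[3][3]++ -> VV[3]=[1, 0, 0, 1]
Event 4: SEND 3->1: VV[3][3]++ -> VV[3]=[1, 0, 0, 2], msg_vec=[1, 0, 0, 2]; VV[1]=max(VV[1],msg_vec) then VV[1][1]++ -> VV[1]=[1, 2, 0, 2]
Event 5: SEND 0->1: VV[0][0]++ -> VV[0]=[2, 0, 0, 0], msg_vec=[2, 0, 0, 0]; VV[1]=max(VV[1],msg_vec) then VV[1][1]++ -> VV[1]=[2, 3, 0, 2]
Event 6: SEND 0->2: VV[0][0]++ -> VV[0]=[3, 0, 0, 0], msg_vec=[3, 0, 0, 0]; VV[2]=max(VV[2],msg_vec) then VV[2][2]++ -> VV[2]=[3, 0, 2, 0]
Event 2 stamp: [0, 1, 0, 0]
Event 6 stamp: [3, 0, 0, 0]
[0, 1, 0, 0] <= [3, 0, 0, 0]? False. Equal? False. Happens-before: False

Answer: no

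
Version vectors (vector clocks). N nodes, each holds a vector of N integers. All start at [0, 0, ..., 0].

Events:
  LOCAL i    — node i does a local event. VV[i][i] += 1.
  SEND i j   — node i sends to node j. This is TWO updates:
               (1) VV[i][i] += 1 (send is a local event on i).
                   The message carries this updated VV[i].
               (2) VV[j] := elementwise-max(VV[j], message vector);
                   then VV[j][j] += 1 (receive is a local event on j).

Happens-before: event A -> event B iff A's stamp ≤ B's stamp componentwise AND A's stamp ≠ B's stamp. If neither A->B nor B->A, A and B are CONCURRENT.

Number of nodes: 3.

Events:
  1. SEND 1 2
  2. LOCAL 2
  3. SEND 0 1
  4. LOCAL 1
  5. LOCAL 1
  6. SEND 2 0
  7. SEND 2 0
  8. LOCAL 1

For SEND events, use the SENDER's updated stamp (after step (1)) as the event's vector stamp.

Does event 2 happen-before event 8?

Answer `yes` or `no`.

Initial: VV[0]=[0, 0, 0]
Initial: VV[1]=[0, 0, 0]
Initial: VV[2]=[0, 0, 0]
Event 1: SEND 1->2: VV[1][1]++ -> VV[1]=[0, 1, 0], msg_vec=[0, 1, 0]; VV[2]=max(VV[2],msg_vec) then VV[2][2]++ -> VV[2]=[0, 1, 1]
Event 2: LOCAL 2: VV[2][2]++ -> VV[2]=[0, 1, 2]
Event 3: SEND 0->1: VV[0][0]++ -> VV[0]=[1, 0, 0], msg_vec=[1, 0, 0]; VV[1]=max(VV[1],msg_vec) then VV[1][1]++ -> VV[1]=[1, 2, 0]
Event 4: LOCAL 1: VV[1][1]++ -> VV[1]=[1, 3, 0]
Event 5: LOCAL 1: VV[1][1]++ -> VV[1]=[1, 4, 0]
Event 6: SEND 2->0: VV[2][2]++ -> VV[2]=[0, 1, 3], msg_vec=[0, 1, 3]; VV[0]=max(VV[0],msg_vec) then VV[0][0]++ -> VV[0]=[2, 1, 3]
Event 7: SEND 2->0: VV[2][2]++ -> VV[2]=[0, 1, 4], msg_vec=[0, 1, 4]; VV[0]=max(VV[0],msg_vec) then VV[0][0]++ -> VV[0]=[3, 1, 4]
Event 8: LOCAL 1: VV[1][1]++ -> VV[1]=[1, 5, 0]
Event 2 stamp: [0, 1, 2]
Event 8 stamp: [1, 5, 0]
[0, 1, 2] <= [1, 5, 0]? False. Equal? False. Happens-before: False

Answer: no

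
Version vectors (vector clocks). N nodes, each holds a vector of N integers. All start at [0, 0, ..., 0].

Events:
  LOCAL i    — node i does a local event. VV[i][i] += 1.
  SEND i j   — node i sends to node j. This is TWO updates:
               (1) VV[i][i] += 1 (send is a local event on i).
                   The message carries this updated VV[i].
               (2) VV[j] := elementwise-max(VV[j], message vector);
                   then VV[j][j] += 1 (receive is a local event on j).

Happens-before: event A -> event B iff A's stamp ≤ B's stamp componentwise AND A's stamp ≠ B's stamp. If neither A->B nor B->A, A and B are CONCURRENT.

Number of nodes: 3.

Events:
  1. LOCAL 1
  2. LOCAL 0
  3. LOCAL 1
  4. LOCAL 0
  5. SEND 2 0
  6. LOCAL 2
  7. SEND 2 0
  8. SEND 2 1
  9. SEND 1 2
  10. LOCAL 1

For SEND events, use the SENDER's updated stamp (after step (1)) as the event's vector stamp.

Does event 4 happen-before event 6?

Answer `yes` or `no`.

Initial: VV[0]=[0, 0, 0]
Initial: VV[1]=[0, 0, 0]
Initial: VV[2]=[0, 0, 0]
Event 1: LOCAL 1: VV[1][1]++ -> VV[1]=[0, 1, 0]
Event 2: LOCAL 0: VV[0][0]++ -> VV[0]=[1, 0, 0]
Event 3: LOCAL 1: VV[1][1]++ -> VV[1]=[0, 2, 0]
Event 4: LOCAL 0: VV[0][0]++ -> VV[0]=[2, 0, 0]
Event 5: SEND 2->0: VV[2][2]++ -> VV[2]=[0, 0, 1], msg_vec=[0, 0, 1]; VV[0]=max(VV[0],msg_vec) then VV[0][0]++ -> VV[0]=[3, 0, 1]
Event 6: LOCAL 2: VV[2][2]++ -> VV[2]=[0, 0, 2]
Event 7: SEND 2->0: VV[2][2]++ -> VV[2]=[0, 0, 3], msg_vec=[0, 0, 3]; VV[0]=max(VV[0],msg_vec) then VV[0][0]++ -> VV[0]=[4, 0, 3]
Event 8: SEND 2->1: VV[2][2]++ -> VV[2]=[0, 0, 4], msg_vec=[0, 0, 4]; VV[1]=max(VV[1],msg_vec) then VV[1][1]++ -> VV[1]=[0, 3, 4]
Event 9: SEND 1->2: VV[1][1]++ -> VV[1]=[0, 4, 4], msg_vec=[0, 4, 4]; VV[2]=max(VV[2],msg_vec) then VV[2][2]++ -> VV[2]=[0, 4, 5]
Event 10: LOCAL 1: VV[1][1]++ -> VV[1]=[0, 5, 4]
Event 4 stamp: [2, 0, 0]
Event 6 stamp: [0, 0, 2]
[2, 0, 0] <= [0, 0, 2]? False. Equal? False. Happens-before: False

Answer: no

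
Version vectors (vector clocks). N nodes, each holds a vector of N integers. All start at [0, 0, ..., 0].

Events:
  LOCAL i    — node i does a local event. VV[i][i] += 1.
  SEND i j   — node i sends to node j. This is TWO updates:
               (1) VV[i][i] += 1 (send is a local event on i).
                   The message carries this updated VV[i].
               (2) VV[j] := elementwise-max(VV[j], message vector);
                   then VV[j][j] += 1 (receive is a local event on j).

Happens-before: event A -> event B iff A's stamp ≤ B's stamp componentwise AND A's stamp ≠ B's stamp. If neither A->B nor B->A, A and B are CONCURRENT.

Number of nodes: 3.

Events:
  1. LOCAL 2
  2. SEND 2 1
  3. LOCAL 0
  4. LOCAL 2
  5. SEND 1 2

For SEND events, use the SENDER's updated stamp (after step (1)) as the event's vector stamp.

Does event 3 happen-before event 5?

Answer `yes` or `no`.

Initial: VV[0]=[0, 0, 0]
Initial: VV[1]=[0, 0, 0]
Initial: VV[2]=[0, 0, 0]
Event 1: LOCAL 2: VV[2][2]++ -> VV[2]=[0, 0, 1]
Event 2: SEND 2->1: VV[2][2]++ -> VV[2]=[0, 0, 2], msg_vec=[0, 0, 2]; VV[1]=max(VV[1],msg_vec) then VV[1][1]++ -> VV[1]=[0, 1, 2]
Event 3: LOCAL 0: VV[0][0]++ -> VV[0]=[1, 0, 0]
Event 4: LOCAL 2: VV[2][2]++ -> VV[2]=[0, 0, 3]
Event 5: SEND 1->2: VV[1][1]++ -> VV[1]=[0, 2, 2], msg_vec=[0, 2, 2]; VV[2]=max(VV[2],msg_vec) then VV[2][2]++ -> VV[2]=[0, 2, 4]
Event 3 stamp: [1, 0, 0]
Event 5 stamp: [0, 2, 2]
[1, 0, 0] <= [0, 2, 2]? False. Equal? False. Happens-before: False

Answer: no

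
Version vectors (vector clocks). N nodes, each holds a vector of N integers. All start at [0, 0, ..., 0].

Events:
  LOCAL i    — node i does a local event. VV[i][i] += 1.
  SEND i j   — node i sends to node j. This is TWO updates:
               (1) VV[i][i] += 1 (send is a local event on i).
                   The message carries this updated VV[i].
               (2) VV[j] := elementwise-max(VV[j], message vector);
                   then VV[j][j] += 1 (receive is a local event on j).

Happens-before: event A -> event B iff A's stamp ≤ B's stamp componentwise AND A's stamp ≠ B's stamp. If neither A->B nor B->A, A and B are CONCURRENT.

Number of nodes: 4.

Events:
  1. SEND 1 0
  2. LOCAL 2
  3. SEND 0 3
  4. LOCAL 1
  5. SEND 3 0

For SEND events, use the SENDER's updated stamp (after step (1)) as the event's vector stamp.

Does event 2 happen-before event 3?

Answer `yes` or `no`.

Initial: VV[0]=[0, 0, 0, 0]
Initial: VV[1]=[0, 0, 0, 0]
Initial: VV[2]=[0, 0, 0, 0]
Initial: VV[3]=[0, 0, 0, 0]
Event 1: SEND 1->0: VV[1][1]++ -> VV[1]=[0, 1, 0, 0], msg_vec=[0, 1, 0, 0]; VV[0]=max(VV[0],msg_vec) then VV[0][0]++ -> VV[0]=[1, 1, 0, 0]
Event 2: LOCAL 2: VV[2][2]++ -> VV[2]=[0, 0, 1, 0]
Event 3: SEND 0->3: VV[0][0]++ -> VV[0]=[2, 1, 0, 0], msg_vec=[2, 1, 0, 0]; VV[3]=max(VV[3],msg_vec) then VV[3][3]++ -> VV[3]=[2, 1, 0, 1]
Event 4: LOCAL 1: VV[1][1]++ -> VV[1]=[0, 2, 0, 0]
Event 5: SEND 3->0: VV[3][3]++ -> VV[3]=[2, 1, 0, 2], msg_vec=[2, 1, 0, 2]; VV[0]=max(VV[0],msg_vec) then VV[0][0]++ -> VV[0]=[3, 1, 0, 2]
Event 2 stamp: [0, 0, 1, 0]
Event 3 stamp: [2, 1, 0, 0]
[0, 0, 1, 0] <= [2, 1, 0, 0]? False. Equal? False. Happens-before: False

Answer: no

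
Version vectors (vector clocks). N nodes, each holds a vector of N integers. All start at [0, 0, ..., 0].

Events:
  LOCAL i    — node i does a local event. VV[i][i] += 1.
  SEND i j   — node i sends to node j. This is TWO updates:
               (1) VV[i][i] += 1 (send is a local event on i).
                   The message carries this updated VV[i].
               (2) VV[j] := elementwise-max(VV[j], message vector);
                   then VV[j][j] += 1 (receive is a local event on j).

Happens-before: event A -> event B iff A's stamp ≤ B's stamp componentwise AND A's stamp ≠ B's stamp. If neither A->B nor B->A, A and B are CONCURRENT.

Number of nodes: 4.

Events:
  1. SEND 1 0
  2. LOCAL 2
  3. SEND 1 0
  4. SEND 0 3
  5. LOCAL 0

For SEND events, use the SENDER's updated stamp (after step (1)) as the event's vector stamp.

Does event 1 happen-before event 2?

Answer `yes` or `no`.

Initial: VV[0]=[0, 0, 0, 0]
Initial: VV[1]=[0, 0, 0, 0]
Initial: VV[2]=[0, 0, 0, 0]
Initial: VV[3]=[0, 0, 0, 0]
Event 1: SEND 1->0: VV[1][1]++ -> VV[1]=[0, 1, 0, 0], msg_vec=[0, 1, 0, 0]; VV[0]=max(VV[0],msg_vec) then VV[0][0]++ -> VV[0]=[1, 1, 0, 0]
Event 2: LOCAL 2: VV[2][2]++ -> VV[2]=[0, 0, 1, 0]
Event 3: SEND 1->0: VV[1][1]++ -> VV[1]=[0, 2, 0, 0], msg_vec=[0, 2, 0, 0]; VV[0]=max(VV[0],msg_vec) then VV[0][0]++ -> VV[0]=[2, 2, 0, 0]
Event 4: SEND 0->3: VV[0][0]++ -> VV[0]=[3, 2, 0, 0], msg_vec=[3, 2, 0, 0]; VV[3]=max(VV[3],msg_vec) then VV[3][3]++ -> VV[3]=[3, 2, 0, 1]
Event 5: LOCAL 0: VV[0][0]++ -> VV[0]=[4, 2, 0, 0]
Event 1 stamp: [0, 1, 0, 0]
Event 2 stamp: [0, 0, 1, 0]
[0, 1, 0, 0] <= [0, 0, 1, 0]? False. Equal? False. Happens-before: False

Answer: no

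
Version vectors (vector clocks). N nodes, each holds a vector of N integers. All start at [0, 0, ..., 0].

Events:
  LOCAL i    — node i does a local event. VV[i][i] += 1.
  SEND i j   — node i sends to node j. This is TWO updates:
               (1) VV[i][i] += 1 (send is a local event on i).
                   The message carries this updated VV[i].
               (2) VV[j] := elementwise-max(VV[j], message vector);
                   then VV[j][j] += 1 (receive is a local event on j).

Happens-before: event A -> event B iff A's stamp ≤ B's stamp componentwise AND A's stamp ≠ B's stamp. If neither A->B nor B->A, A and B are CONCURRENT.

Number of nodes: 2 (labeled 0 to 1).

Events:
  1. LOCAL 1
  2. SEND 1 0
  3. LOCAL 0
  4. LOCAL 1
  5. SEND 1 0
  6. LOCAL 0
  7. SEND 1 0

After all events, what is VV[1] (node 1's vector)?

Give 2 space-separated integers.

Initial: VV[0]=[0, 0]
Initial: VV[1]=[0, 0]
Event 1: LOCAL 1: VV[1][1]++ -> VV[1]=[0, 1]
Event 2: SEND 1->0: VV[1][1]++ -> VV[1]=[0, 2], msg_vec=[0, 2]; VV[0]=max(VV[0],msg_vec) then VV[0][0]++ -> VV[0]=[1, 2]
Event 3: LOCAL 0: VV[0][0]++ -> VV[0]=[2, 2]
Event 4: LOCAL 1: VV[1][1]++ -> VV[1]=[0, 3]
Event 5: SEND 1->0: VV[1][1]++ -> VV[1]=[0, 4], msg_vec=[0, 4]; VV[0]=max(VV[0],msg_vec) then VV[0][0]++ -> VV[0]=[3, 4]
Event 6: LOCAL 0: VV[0][0]++ -> VV[0]=[4, 4]
Event 7: SEND 1->0: VV[1][1]++ -> VV[1]=[0, 5], msg_vec=[0, 5]; VV[0]=max(VV[0],msg_vec) then VV[0][0]++ -> VV[0]=[5, 5]
Final vectors: VV[0]=[5, 5]; VV[1]=[0, 5]

Answer: 0 5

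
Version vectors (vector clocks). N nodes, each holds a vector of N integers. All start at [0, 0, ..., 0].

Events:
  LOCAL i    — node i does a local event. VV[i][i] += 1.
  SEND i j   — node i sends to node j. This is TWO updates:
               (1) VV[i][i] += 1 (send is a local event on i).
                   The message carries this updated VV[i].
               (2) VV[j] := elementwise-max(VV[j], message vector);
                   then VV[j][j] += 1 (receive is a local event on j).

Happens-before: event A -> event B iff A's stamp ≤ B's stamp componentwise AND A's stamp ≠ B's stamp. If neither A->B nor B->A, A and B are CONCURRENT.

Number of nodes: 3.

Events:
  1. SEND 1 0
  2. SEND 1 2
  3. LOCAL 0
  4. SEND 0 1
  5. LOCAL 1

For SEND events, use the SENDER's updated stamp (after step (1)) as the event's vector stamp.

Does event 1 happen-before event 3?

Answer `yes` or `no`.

Initial: VV[0]=[0, 0, 0]
Initial: VV[1]=[0, 0, 0]
Initial: VV[2]=[0, 0, 0]
Event 1: SEND 1->0: VV[1][1]++ -> VV[1]=[0, 1, 0], msg_vec=[0, 1, 0]; VV[0]=max(VV[0],msg_vec) then VV[0][0]++ -> VV[0]=[1, 1, 0]
Event 2: SEND 1->2: VV[1][1]++ -> VV[1]=[0, 2, 0], msg_vec=[0, 2, 0]; VV[2]=max(VV[2],msg_vec) then VV[2][2]++ -> VV[2]=[0, 2, 1]
Event 3: LOCAL 0: VV[0][0]++ -> VV[0]=[2, 1, 0]
Event 4: SEND 0->1: VV[0][0]++ -> VV[0]=[3, 1, 0], msg_vec=[3, 1, 0]; VV[1]=max(VV[1],msg_vec) then VV[1][1]++ -> VV[1]=[3, 3, 0]
Event 5: LOCAL 1: VV[1][1]++ -> VV[1]=[3, 4, 0]
Event 1 stamp: [0, 1, 0]
Event 3 stamp: [2, 1, 0]
[0, 1, 0] <= [2, 1, 0]? True. Equal? False. Happens-before: True

Answer: yes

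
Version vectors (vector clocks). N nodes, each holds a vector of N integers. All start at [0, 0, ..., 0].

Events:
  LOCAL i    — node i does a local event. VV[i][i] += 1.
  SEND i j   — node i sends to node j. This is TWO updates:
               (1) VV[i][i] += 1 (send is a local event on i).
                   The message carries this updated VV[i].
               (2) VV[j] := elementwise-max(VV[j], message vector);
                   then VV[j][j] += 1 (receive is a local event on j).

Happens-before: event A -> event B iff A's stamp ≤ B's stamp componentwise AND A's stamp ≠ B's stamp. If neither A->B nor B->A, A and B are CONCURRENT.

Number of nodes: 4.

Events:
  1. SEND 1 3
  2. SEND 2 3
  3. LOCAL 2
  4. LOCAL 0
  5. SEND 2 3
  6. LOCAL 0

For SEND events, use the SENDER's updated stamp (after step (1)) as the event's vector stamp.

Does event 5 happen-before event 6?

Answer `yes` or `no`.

Answer: no

Derivation:
Initial: VV[0]=[0, 0, 0, 0]
Initial: VV[1]=[0, 0, 0, 0]
Initial: VV[2]=[0, 0, 0, 0]
Initial: VV[3]=[0, 0, 0, 0]
Event 1: SEND 1->3: VV[1][1]++ -> VV[1]=[0, 1, 0, 0], msg_vec=[0, 1, 0, 0]; VV[3]=max(VV[3],msg_vec) then VV[3][3]++ -> VV[3]=[0, 1, 0, 1]
Event 2: SEND 2->3: VV[2][2]++ -> VV[2]=[0, 0, 1, 0], msg_vec=[0, 0, 1, 0]; VV[3]=max(VV[3],msg_vec) then VV[3][3]++ -> VV[3]=[0, 1, 1, 2]
Event 3: LOCAL 2: VV[2][2]++ -> VV[2]=[0, 0, 2, 0]
Event 4: LOCAL 0: VV[0][0]++ -> VV[0]=[1, 0, 0, 0]
Event 5: SEND 2->3: VV[2][2]++ -> VV[2]=[0, 0, 3, 0], msg_vec=[0, 0, 3, 0]; VV[3]=max(VV[3],msg_vec) then VV[3][3]++ -> VV[3]=[0, 1, 3, 3]
Event 6: LOCAL 0: VV[0][0]++ -> VV[0]=[2, 0, 0, 0]
Event 5 stamp: [0, 0, 3, 0]
Event 6 stamp: [2, 0, 0, 0]
[0, 0, 3, 0] <= [2, 0, 0, 0]? False. Equal? False. Happens-before: False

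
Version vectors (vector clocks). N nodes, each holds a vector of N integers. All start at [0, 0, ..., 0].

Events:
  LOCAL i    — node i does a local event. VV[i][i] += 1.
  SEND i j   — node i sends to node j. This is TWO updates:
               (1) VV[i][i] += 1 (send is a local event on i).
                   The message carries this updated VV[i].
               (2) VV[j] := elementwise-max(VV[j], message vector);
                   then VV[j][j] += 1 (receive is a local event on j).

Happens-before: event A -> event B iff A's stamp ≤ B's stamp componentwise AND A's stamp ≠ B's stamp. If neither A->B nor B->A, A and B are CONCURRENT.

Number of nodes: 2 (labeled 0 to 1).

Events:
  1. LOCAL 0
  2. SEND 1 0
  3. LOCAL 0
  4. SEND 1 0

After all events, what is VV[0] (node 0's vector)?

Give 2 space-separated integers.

Answer: 4 2

Derivation:
Initial: VV[0]=[0, 0]
Initial: VV[1]=[0, 0]
Event 1: LOCAL 0: VV[0][0]++ -> VV[0]=[1, 0]
Event 2: SEND 1->0: VV[1][1]++ -> VV[1]=[0, 1], msg_vec=[0, 1]; VV[0]=max(VV[0],msg_vec) then VV[0][0]++ -> VV[0]=[2, 1]
Event 3: LOCAL 0: VV[0][0]++ -> VV[0]=[3, 1]
Event 4: SEND 1->0: VV[1][1]++ -> VV[1]=[0, 2], msg_vec=[0, 2]; VV[0]=max(VV[0],msg_vec) then VV[0][0]++ -> VV[0]=[4, 2]
Final vectors: VV[0]=[4, 2]; VV[1]=[0, 2]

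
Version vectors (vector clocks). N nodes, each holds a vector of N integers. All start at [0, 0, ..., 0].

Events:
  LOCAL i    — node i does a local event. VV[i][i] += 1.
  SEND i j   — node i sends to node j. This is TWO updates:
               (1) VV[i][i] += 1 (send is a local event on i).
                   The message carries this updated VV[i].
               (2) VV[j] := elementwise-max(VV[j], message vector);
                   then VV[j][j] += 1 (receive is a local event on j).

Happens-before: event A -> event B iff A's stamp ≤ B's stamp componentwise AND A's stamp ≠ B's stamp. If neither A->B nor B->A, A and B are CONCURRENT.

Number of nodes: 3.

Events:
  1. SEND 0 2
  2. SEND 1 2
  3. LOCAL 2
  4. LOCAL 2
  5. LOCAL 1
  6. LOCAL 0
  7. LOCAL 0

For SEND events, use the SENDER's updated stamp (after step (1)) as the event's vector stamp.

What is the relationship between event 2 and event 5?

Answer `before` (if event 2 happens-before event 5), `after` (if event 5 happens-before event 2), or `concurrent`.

Initial: VV[0]=[0, 0, 0]
Initial: VV[1]=[0, 0, 0]
Initial: VV[2]=[0, 0, 0]
Event 1: SEND 0->2: VV[0][0]++ -> VV[0]=[1, 0, 0], msg_vec=[1, 0, 0]; VV[2]=max(VV[2],msg_vec) then VV[2][2]++ -> VV[2]=[1, 0, 1]
Event 2: SEND 1->2: VV[1][1]++ -> VV[1]=[0, 1, 0], msg_vec=[0, 1, 0]; VV[2]=max(VV[2],msg_vec) then VV[2][2]++ -> VV[2]=[1, 1, 2]
Event 3: LOCAL 2: VV[2][2]++ -> VV[2]=[1, 1, 3]
Event 4: LOCAL 2: VV[2][2]++ -> VV[2]=[1, 1, 4]
Event 5: LOCAL 1: VV[1][1]++ -> VV[1]=[0, 2, 0]
Event 6: LOCAL 0: VV[0][0]++ -> VV[0]=[2, 0, 0]
Event 7: LOCAL 0: VV[0][0]++ -> VV[0]=[3, 0, 0]
Event 2 stamp: [0, 1, 0]
Event 5 stamp: [0, 2, 0]
[0, 1, 0] <= [0, 2, 0]? True
[0, 2, 0] <= [0, 1, 0]? False
Relation: before

Answer: before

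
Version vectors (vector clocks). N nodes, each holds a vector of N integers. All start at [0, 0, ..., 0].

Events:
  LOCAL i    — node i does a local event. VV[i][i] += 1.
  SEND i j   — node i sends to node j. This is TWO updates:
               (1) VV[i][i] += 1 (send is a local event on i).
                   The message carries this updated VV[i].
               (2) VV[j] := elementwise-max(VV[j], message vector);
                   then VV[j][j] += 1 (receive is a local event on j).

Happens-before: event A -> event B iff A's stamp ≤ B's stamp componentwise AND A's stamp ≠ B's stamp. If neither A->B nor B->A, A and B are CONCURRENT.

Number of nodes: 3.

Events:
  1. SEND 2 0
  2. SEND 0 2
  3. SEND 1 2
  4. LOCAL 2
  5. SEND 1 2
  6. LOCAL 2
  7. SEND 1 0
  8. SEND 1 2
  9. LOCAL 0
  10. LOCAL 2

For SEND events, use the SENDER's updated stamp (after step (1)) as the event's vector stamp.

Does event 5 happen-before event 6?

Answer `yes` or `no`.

Answer: yes

Derivation:
Initial: VV[0]=[0, 0, 0]
Initial: VV[1]=[0, 0, 0]
Initial: VV[2]=[0, 0, 0]
Event 1: SEND 2->0: VV[2][2]++ -> VV[2]=[0, 0, 1], msg_vec=[0, 0, 1]; VV[0]=max(VV[0],msg_vec) then VV[0][0]++ -> VV[0]=[1, 0, 1]
Event 2: SEND 0->2: VV[0][0]++ -> VV[0]=[2, 0, 1], msg_vec=[2, 0, 1]; VV[2]=max(VV[2],msg_vec) then VV[2][2]++ -> VV[2]=[2, 0, 2]
Event 3: SEND 1->2: VV[1][1]++ -> VV[1]=[0, 1, 0], msg_vec=[0, 1, 0]; VV[2]=max(VV[2],msg_vec) then VV[2][2]++ -> VV[2]=[2, 1, 3]
Event 4: LOCAL 2: VV[2][2]++ -> VV[2]=[2, 1, 4]
Event 5: SEND 1->2: VV[1][1]++ -> VV[1]=[0, 2, 0], msg_vec=[0, 2, 0]; VV[2]=max(VV[2],msg_vec) then VV[2][2]++ -> VV[2]=[2, 2, 5]
Event 6: LOCAL 2: VV[2][2]++ -> VV[2]=[2, 2, 6]
Event 7: SEND 1->0: VV[1][1]++ -> VV[1]=[0, 3, 0], msg_vec=[0, 3, 0]; VV[0]=max(VV[0],msg_vec) then VV[0][0]++ -> VV[0]=[3, 3, 1]
Event 8: SEND 1->2: VV[1][1]++ -> VV[1]=[0, 4, 0], msg_vec=[0, 4, 0]; VV[2]=max(VV[2],msg_vec) then VV[2][2]++ -> VV[2]=[2, 4, 7]
Event 9: LOCAL 0: VV[0][0]++ -> VV[0]=[4, 3, 1]
Event 10: LOCAL 2: VV[2][2]++ -> VV[2]=[2, 4, 8]
Event 5 stamp: [0, 2, 0]
Event 6 stamp: [2, 2, 6]
[0, 2, 0] <= [2, 2, 6]? True. Equal? False. Happens-before: True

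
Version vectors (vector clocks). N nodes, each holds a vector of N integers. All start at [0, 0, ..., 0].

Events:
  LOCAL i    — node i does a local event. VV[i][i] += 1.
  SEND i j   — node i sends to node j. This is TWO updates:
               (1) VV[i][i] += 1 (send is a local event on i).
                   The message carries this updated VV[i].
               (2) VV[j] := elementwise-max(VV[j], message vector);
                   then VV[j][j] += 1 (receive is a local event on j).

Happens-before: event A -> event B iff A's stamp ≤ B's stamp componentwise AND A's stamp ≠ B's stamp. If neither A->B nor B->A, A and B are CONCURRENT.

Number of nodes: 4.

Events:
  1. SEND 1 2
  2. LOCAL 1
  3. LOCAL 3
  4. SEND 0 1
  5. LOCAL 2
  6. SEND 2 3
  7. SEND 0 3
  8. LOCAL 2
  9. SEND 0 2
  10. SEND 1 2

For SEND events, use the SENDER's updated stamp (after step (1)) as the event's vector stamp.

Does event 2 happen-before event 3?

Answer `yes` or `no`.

Initial: VV[0]=[0, 0, 0, 0]
Initial: VV[1]=[0, 0, 0, 0]
Initial: VV[2]=[0, 0, 0, 0]
Initial: VV[3]=[0, 0, 0, 0]
Event 1: SEND 1->2: VV[1][1]++ -> VV[1]=[0, 1, 0, 0], msg_vec=[0, 1, 0, 0]; VV[2]=max(VV[2],msg_vec) then VV[2][2]++ -> VV[2]=[0, 1, 1, 0]
Event 2: LOCAL 1: VV[1][1]++ -> VV[1]=[0, 2, 0, 0]
Event 3: LOCAL 3: VV[3][3]++ -> VV[3]=[0, 0, 0, 1]
Event 4: SEND 0->1: VV[0][0]++ -> VV[0]=[1, 0, 0, 0], msg_vec=[1, 0, 0, 0]; VV[1]=max(VV[1],msg_vec) then VV[1][1]++ -> VV[1]=[1, 3, 0, 0]
Event 5: LOCAL 2: VV[2][2]++ -> VV[2]=[0, 1, 2, 0]
Event 6: SEND 2->3: VV[2][2]++ -> VV[2]=[0, 1, 3, 0], msg_vec=[0, 1, 3, 0]; VV[3]=max(VV[3],msg_vec) then VV[3][3]++ -> VV[3]=[0, 1, 3, 2]
Event 7: SEND 0->3: VV[0][0]++ -> VV[0]=[2, 0, 0, 0], msg_vec=[2, 0, 0, 0]; VV[3]=max(VV[3],msg_vec) then VV[3][3]++ -> VV[3]=[2, 1, 3, 3]
Event 8: LOCAL 2: VV[2][2]++ -> VV[2]=[0, 1, 4, 0]
Event 9: SEND 0->2: VV[0][0]++ -> VV[0]=[3, 0, 0, 0], msg_vec=[3, 0, 0, 0]; VV[2]=max(VV[2],msg_vec) then VV[2][2]++ -> VV[2]=[3, 1, 5, 0]
Event 10: SEND 1->2: VV[1][1]++ -> VV[1]=[1, 4, 0, 0], msg_vec=[1, 4, 0, 0]; VV[2]=max(VV[2],msg_vec) then VV[2][2]++ -> VV[2]=[3, 4, 6, 0]
Event 2 stamp: [0, 2, 0, 0]
Event 3 stamp: [0, 0, 0, 1]
[0, 2, 0, 0] <= [0, 0, 0, 1]? False. Equal? False. Happens-before: False

Answer: no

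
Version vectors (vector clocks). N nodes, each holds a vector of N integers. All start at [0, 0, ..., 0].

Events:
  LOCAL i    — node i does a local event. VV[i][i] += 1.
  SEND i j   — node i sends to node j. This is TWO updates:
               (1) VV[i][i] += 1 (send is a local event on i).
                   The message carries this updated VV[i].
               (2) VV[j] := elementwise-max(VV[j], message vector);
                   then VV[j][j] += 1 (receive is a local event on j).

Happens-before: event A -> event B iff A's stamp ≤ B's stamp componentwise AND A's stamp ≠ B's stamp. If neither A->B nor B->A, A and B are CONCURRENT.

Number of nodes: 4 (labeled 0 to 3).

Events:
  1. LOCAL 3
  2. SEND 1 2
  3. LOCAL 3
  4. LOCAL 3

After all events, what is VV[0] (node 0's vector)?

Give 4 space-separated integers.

Initial: VV[0]=[0, 0, 0, 0]
Initial: VV[1]=[0, 0, 0, 0]
Initial: VV[2]=[0, 0, 0, 0]
Initial: VV[3]=[0, 0, 0, 0]
Event 1: LOCAL 3: VV[3][3]++ -> VV[3]=[0, 0, 0, 1]
Event 2: SEND 1->2: VV[1][1]++ -> VV[1]=[0, 1, 0, 0], msg_vec=[0, 1, 0, 0]; VV[2]=max(VV[2],msg_vec) then VV[2][2]++ -> VV[2]=[0, 1, 1, 0]
Event 3: LOCAL 3: VV[3][3]++ -> VV[3]=[0, 0, 0, 2]
Event 4: LOCAL 3: VV[3][3]++ -> VV[3]=[0, 0, 0, 3]
Final vectors: VV[0]=[0, 0, 0, 0]; VV[1]=[0, 1, 0, 0]; VV[2]=[0, 1, 1, 0]; VV[3]=[0, 0, 0, 3]

Answer: 0 0 0 0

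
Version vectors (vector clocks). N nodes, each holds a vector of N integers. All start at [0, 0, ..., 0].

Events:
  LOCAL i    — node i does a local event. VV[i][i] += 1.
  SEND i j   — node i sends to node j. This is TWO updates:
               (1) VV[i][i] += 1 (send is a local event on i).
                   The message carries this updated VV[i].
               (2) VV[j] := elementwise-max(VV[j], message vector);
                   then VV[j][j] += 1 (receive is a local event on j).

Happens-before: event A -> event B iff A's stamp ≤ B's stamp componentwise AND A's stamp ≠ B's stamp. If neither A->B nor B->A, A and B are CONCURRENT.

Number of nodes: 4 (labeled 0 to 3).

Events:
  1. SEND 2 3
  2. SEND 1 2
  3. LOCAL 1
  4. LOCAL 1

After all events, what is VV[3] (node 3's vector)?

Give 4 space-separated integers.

Initial: VV[0]=[0, 0, 0, 0]
Initial: VV[1]=[0, 0, 0, 0]
Initial: VV[2]=[0, 0, 0, 0]
Initial: VV[3]=[0, 0, 0, 0]
Event 1: SEND 2->3: VV[2][2]++ -> VV[2]=[0, 0, 1, 0], msg_vec=[0, 0, 1, 0]; VV[3]=max(VV[3],msg_vec) then VV[3][3]++ -> VV[3]=[0, 0, 1, 1]
Event 2: SEND 1->2: VV[1][1]++ -> VV[1]=[0, 1, 0, 0], msg_vec=[0, 1, 0, 0]; VV[2]=max(VV[2],msg_vec) then VV[2][2]++ -> VV[2]=[0, 1, 2, 0]
Event 3: LOCAL 1: VV[1][1]++ -> VV[1]=[0, 2, 0, 0]
Event 4: LOCAL 1: VV[1][1]++ -> VV[1]=[0, 3, 0, 0]
Final vectors: VV[0]=[0, 0, 0, 0]; VV[1]=[0, 3, 0, 0]; VV[2]=[0, 1, 2, 0]; VV[3]=[0, 0, 1, 1]

Answer: 0 0 1 1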